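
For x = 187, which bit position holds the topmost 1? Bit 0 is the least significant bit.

187 = 10111011
The topmost 1 is at position 7 (since 2^7 = 128 ≤ 187 < 256).

7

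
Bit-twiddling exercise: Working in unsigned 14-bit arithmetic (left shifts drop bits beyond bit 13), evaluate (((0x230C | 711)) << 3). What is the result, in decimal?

7800

0x230C = 10001100001100
711 = 00001011000111
→ | → 10001111001111 = 9167
→ << 3 (mod 2^14) → 01111001111000 = 7800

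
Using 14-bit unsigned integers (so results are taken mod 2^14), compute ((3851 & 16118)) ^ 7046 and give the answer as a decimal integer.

5508

3851 = 00111100001011
16118 = 11111011110110
→ & → 00111000000010 = 3586
7046 = 01101110000110
→ ^ → 01010110000100 = 5508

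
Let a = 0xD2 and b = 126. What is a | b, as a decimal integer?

254

0xD2 = 11010010
126 = 01111110
 OR → 11111110 = 254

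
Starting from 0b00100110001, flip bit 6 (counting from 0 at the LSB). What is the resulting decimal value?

369

x = 00100110001
bit 6 is currently 0; toggle it via x ^ (1 << 6) = x ^ 64
→ 00101110001 = 369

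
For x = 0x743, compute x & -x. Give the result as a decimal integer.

1

x = 11101000011 = 1859
-x (two's complement) = …00010111101
AND   = 00000000001 = 1
(x & -x isolates the lowest set bit of x.)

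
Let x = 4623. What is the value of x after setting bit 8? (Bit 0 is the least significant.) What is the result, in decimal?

x = 1001000001111
bit 8 is currently 0; set it via x | (1 << 8) = x | 256
→ 1001100001111 = 4879

4879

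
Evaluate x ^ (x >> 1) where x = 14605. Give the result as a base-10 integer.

x = 11100100001101 = 14605
x>>1 = 01110010000110
XOR  = 10010110001011 = 9611
(x ^ (x >> 1) gives the standard binary-reflected Gray code of x.)

9611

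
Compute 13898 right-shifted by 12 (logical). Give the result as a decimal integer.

3

13898 = 11011001001010
shift right by 12 → 00000000000011 = 3
(equivalently, floor(13898 / 4096))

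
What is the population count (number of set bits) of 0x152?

4

0x152 = 101010010
Count the 1s: 1 + 1 + 1 + 1 = 4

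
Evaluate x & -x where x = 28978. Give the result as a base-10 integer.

x = 111000100110010 = 28978
-x (two's complement) = …000111011001110
AND   = 000000000000010 = 2
(x & -x isolates the lowest set bit of x.)

2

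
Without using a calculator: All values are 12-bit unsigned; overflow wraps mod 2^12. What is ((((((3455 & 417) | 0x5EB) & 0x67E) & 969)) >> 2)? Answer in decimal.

3455 = 110101111111
417 = 000110100001
→ & → 000100100001 = 289
0x5EB = 010111101011
→ | → 010111101011 = 1515
0x67E = 011001111110
→ & → 010001101010 = 1130
969 = 001111001001
→ & → 000001001000 = 72
→ >> 2 → 000000010010 = 18

18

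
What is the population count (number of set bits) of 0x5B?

0x5B = 1011011
Count the 1s: 1 + 1 + 1 + 1 + 1 = 5

5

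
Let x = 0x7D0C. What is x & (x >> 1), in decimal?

x = 111110100001100 = 32012
x>>1 = 011111010000110
AND  = 011110000000100 = 15364
(x & (x >> 1) has a 1 wherever x has two consecutive 1 bits.)

15364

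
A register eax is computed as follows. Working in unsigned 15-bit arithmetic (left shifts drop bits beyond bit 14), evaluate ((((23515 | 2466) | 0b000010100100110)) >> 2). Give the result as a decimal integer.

6143

23515 = 101101111011011
2466 = 000100110100010
→ | → 101101111111011 = 23547
0b000010100100110 = 000010100100110
→ | → 101111111111111 = 24575
→ >> 2 → 001011111111111 = 6143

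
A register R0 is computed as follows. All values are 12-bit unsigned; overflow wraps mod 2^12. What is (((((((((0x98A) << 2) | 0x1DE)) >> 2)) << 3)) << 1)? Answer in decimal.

0x98A = 100110001010
→ << 2 (mod 2^12) → 011000101000 = 1576
0x1DE = 000111011110
→ | → 011111111110 = 2046
→ >> 2 → 000111111111 = 511
→ << 3 (mod 2^12) → 111111111000 = 4088
→ << 1 (mod 2^12) → 111111110000 = 4080

4080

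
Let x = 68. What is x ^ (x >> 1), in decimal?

x = 1000100 = 68
x>>1 = 0100010
XOR  = 1100110 = 102
(x ^ (x >> 1) gives the standard binary-reflected Gray code of x.)

102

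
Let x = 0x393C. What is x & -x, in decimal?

x = 11100100111100 = 14652
-x (two's complement) = …00011011000100
AND   = 00000000000100 = 4
(x & -x isolates the lowest set bit of x.)

4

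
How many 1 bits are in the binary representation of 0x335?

0x335 = 1100110101
Count the 1s: 1 + 1 + 1 + 1 + 1 + 1 = 6

6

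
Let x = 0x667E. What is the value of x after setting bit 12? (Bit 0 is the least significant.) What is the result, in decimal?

x = 110011001111110
bit 12 is currently 0; set it via x | (1 << 12) = x | 4096
→ 111011001111110 = 30334

30334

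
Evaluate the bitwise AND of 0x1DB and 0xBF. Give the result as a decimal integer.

0x1DB = 111011011
0xBF = 010111111
AND → 010011011 = 155

155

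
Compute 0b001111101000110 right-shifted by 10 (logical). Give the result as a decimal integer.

x = 1111101000110
shift right by 10 → 0000000000111 = 7
(equivalently, floor(8006 / 1024))

7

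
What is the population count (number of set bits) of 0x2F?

5

0x2F = 101111
Count the 1s: 1 + 1 + 1 + 1 + 1 = 5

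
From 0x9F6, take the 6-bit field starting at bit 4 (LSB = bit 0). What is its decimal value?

v = 100111110110
Shift right by 4: 10011111
Mask low 6 bits: 011111 = 31

31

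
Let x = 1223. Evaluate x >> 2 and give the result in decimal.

305

1223 = 10011000111
shift right by 2 → 00100110001 = 305
(equivalently, floor(1223 / 4))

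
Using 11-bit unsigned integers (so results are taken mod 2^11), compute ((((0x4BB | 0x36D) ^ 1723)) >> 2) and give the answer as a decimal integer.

81

0x4BB = 10010111011
0x36D = 01101101101
→ | → 11111111111 = 2047
1723 = 11010111011
→ ^ → 00101000100 = 324
→ >> 2 → 00001010001 = 81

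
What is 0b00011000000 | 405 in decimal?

469

a = 011000000
405 = 110010101
 OR → 111010101 = 469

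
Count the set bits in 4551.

7

4551 = 1000111000111
Count the 1s: 1 + 1 + 1 + 1 + 1 + 1 + 1 = 7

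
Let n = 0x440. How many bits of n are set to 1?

2

0x440 = 10001000000
Count the 1s: 1 + 1 = 2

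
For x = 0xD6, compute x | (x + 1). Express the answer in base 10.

215

x = 11010110 = 214
x + 1 = 11010111
OR    = 11010111 = 215
(x | (x + 1) sets the lowest cleared bit.)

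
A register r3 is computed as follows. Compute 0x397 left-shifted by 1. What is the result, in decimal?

1838

0x397 = 01110010111
shift left by 1 → 11100101110 = 1838
(equivalently, 919 × 2^1 = 919 × 2)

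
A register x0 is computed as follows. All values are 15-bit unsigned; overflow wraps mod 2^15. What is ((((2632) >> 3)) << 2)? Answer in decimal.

1316

2632 = 000101001001000
→ >> 3 → 000000101001001 = 329
→ << 2 (mod 2^15) → 000010100100100 = 1316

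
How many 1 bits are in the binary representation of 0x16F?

7

0x16F = 101101111
Count the 1s: 1 + 1 + 1 + 1 + 1 + 1 + 1 = 7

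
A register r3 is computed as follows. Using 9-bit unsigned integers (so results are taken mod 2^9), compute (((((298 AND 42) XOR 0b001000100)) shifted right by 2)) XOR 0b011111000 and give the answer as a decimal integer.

227

298 = 100101010
42 = 000101010
→ AND → 000101010 = 42
0b001000100 = 001000100
→ XOR → 001101110 = 110
→ shifted right by 2 → 000011011 = 27
0b011111000 = 011111000
→ XOR → 011100011 = 227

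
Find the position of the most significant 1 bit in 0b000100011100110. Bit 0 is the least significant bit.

11

0b000100011100110 = 100011100110
The topmost 1 is at position 11 (since 2^11 = 2048 ≤ 2278 < 4096).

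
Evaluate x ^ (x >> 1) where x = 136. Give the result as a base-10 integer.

x = 10001000 = 136
x>>1 = 01000100
XOR  = 11001100 = 204
(x ^ (x >> 1) gives the standard binary-reflected Gray code of x.)

204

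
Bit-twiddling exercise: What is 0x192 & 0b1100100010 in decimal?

0x192 = 0110010010
b = 1100100010
AND → 0100000010 = 258

258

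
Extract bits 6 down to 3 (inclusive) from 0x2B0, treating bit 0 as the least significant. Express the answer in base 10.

v = 1010110000
Shift right by 3: 1010110
Mask low 4 bits: 0110 = 6

6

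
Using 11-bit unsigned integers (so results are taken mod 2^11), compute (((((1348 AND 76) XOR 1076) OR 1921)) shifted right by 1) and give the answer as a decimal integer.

1016

1348 = 10101000100
76 = 00001001100
→ AND → 00001000100 = 68
1076 = 10000110100
→ XOR → 10001110000 = 1136
1921 = 11110000001
→ OR → 11111110001 = 2033
→ shifted right by 1 → 01111111000 = 1016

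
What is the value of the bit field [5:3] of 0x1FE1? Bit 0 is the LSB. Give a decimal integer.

4

v = 001111111100001
Shift right by 3: 001111111100
Mask low 3 bits: 100 = 4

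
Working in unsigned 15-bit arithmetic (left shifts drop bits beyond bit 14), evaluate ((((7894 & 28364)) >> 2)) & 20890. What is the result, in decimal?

400

7894 = 001111011010110
28364 = 110111011001100
→ & → 000111011000100 = 3780
→ >> 2 → 000001110110001 = 945
20890 = 101000110011010
→ & → 000000110010000 = 400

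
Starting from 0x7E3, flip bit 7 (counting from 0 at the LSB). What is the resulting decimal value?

1891

x = 011111100011
bit 7 is currently 1; toggle it via x ^ (1 << 7) = x ^ 128
→ 011101100011 = 1891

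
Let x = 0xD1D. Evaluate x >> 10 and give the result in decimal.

3

0xD1D = 110100011101
shift right by 10 → 000000000011 = 3
(equivalently, floor(3357 / 1024))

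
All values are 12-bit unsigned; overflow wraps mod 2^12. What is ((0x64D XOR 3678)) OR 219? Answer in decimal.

2267

0x64D = 011001001101
3678 = 111001011110
→ XOR → 100000010011 = 2067
219 = 000011011011
→ OR → 100011011011 = 2267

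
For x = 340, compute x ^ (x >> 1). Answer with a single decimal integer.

x = 101010100 = 340
x>>1 = 010101010
XOR  = 111111110 = 510
(x ^ (x >> 1) gives the standard binary-reflected Gray code of x.)

510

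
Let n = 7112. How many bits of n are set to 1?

7112 = 1101111001000
Count the 1s: 1 + 1 + 1 + 1 + 1 + 1 + 1 = 7

7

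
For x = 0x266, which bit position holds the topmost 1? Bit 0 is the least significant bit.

0x266 = 1001100110
The topmost 1 is at position 9 (since 2^9 = 512 ≤ 614 < 1024).

9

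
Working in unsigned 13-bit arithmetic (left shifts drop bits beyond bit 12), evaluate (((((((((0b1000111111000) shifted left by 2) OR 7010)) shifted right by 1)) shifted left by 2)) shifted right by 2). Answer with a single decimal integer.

2033

0b1000111111000 = 1000111111000
→ shifted left by 2 (mod 2^13) → 0011111100000 = 2016
7010 = 1101101100010
→ OR → 1111111100010 = 8162
→ shifted right by 1 → 0111111110001 = 4081
→ shifted left by 2 (mod 2^13) → 1111111000100 = 8132
→ shifted right by 2 → 0011111110001 = 2033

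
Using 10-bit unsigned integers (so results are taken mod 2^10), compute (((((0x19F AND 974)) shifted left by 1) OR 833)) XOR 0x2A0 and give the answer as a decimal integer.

509

0x19F = 0110011111
974 = 1111001110
→ AND → 0110001110 = 398
→ shifted left by 1 (mod 2^10) → 1100011100 = 796
833 = 1101000001
→ OR → 1101011101 = 861
0x2A0 = 1010100000
→ XOR → 0111111101 = 509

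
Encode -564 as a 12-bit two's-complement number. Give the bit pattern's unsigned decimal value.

564 in 12 bits: 001000110100
Invert: 110111001011
Add 1:  110111001100 = 3532
(Check: 2^12 - 564 = 4096 - 564 = 3532.)

3532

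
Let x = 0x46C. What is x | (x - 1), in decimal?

x = 10001101100 = 1132
x - 1 = 10001101011
OR    = 10001101111 = 1135
(x | (x - 1) sets all bits below the lowest set bit.)

1135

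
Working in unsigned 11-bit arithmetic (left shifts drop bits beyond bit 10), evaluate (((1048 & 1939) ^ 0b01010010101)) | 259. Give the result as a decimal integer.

1048 = 10000011000
1939 = 11110010011
→ & → 10000010000 = 1040
0b01010010101 = 01010010101
→ ^ → 11010000101 = 1669
259 = 00100000011
→ | → 11110000111 = 1927

1927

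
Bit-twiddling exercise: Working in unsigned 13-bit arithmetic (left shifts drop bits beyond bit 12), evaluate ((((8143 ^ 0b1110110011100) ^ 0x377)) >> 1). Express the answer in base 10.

146

8143 = 1111111001111
0b1110110011100 = 1110110011100
→ ^ → 0001001010011 = 595
0x377 = 0001101110111
→ ^ → 0000100100100 = 292
→ >> 1 → 0000010010010 = 146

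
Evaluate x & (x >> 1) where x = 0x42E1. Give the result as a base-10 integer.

x = 100001011100001 = 17121
x>>1 = 010000101110000
AND  = 000000001100000 = 96
(x & (x >> 1) has a 1 wherever x has two consecutive 1 bits.)

96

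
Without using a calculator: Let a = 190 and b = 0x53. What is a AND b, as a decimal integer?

190 = 10111110
0x53 = 01010011
AND → 00010010 = 18

18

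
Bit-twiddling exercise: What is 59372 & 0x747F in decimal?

59372 = 1110011111101100
0x747F = 0111010001111111
AND → 0110010001101100 = 25708

25708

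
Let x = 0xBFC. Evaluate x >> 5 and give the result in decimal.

95

0xBFC = 101111111100
shift right by 5 → 000001011111 = 95
(equivalently, floor(3068 / 32))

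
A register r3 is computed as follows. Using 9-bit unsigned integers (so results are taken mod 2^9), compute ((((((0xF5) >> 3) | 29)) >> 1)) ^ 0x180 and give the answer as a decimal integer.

399

0xF5 = 011110101
→ >> 3 → 000011110 = 30
29 = 000011101
→ | → 000011111 = 31
→ >> 1 → 000001111 = 15
0x180 = 110000000
→ ^ → 110001111 = 399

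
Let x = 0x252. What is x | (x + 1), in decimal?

x = 1001010010 = 594
x + 1 = 1001010011
OR    = 1001010011 = 595
(x | (x + 1) sets the lowest cleared bit.)

595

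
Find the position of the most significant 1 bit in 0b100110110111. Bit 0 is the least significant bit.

0b100110110111 = 100110110111
The topmost 1 is at position 11 (since 2^11 = 2048 ≤ 2487 < 4096).

11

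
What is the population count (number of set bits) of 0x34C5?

7

0x34C5 = 11010011000101
Count the 1s: 1 + 1 + 1 + 1 + 1 + 1 + 1 = 7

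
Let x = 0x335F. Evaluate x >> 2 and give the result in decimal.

0x335F = 11001101011111
shift right by 2 → 00110011010111 = 3287
(equivalently, floor(13151 / 4))

3287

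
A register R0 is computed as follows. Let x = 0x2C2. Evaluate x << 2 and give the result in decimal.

2824

0x2C2 = 001011000010
shift left by 2 → 101100001000 = 2824
(equivalently, 706 × 2^2 = 706 × 4)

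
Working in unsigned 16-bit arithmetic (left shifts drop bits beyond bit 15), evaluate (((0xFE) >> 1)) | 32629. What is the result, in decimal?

32639

0xFE = 0000000011111110
→ >> 1 → 0000000001111111 = 127
32629 = 0111111101110101
→ | → 0111111101111111 = 32639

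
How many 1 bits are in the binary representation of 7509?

8

7509 = 1110101010101
Count the 1s: 1 + 1 + 1 + 1 + 1 + 1 + 1 + 1 = 8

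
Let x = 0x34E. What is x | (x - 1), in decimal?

x = 1101001110 = 846
x - 1 = 1101001101
OR    = 1101001111 = 847
(x | (x - 1) sets all bits below the lowest set bit.)

847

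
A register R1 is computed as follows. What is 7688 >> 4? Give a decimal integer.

7688 = 1111000001000
shift right by 4 → 0000111100000 = 480
(equivalently, floor(7688 / 16))

480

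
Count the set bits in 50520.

7

50520 = 1100010101011000
Count the 1s: 1 + 1 + 1 + 1 + 1 + 1 + 1 = 7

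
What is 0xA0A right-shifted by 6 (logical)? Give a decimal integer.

40

0xA0A = 101000001010
shift right by 6 → 000000101000 = 40
(equivalently, floor(2570 / 64))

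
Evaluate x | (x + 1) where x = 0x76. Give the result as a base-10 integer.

119

x = 1110110 = 118
x + 1 = 1110111
OR    = 1110111 = 119
(x | (x + 1) sets the lowest cleared bit.)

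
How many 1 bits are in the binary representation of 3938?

3938 = 111101100010
Count the 1s: 1 + 1 + 1 + 1 + 1 + 1 + 1 = 7

7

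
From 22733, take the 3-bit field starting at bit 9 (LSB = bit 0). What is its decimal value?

v = 0101100011001101
Shift right by 9: 0101100
Mask low 3 bits: 100 = 4

4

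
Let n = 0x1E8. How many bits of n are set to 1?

5

0x1E8 = 111101000
Count the 1s: 1 + 1 + 1 + 1 + 1 = 5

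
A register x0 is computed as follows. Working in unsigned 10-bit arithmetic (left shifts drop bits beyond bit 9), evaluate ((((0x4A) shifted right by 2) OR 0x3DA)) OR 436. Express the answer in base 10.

0x4A = 0001001010
→ shifted right by 2 → 0000010010 = 18
0x3DA = 1111011010
→ OR → 1111011010 = 986
436 = 0110110100
→ OR → 1111111110 = 1022

1022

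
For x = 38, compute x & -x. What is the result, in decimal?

2

x = 100110 = 38
-x (two's complement) = …011010
AND   = 000010 = 2
(x & -x isolates the lowest set bit of x.)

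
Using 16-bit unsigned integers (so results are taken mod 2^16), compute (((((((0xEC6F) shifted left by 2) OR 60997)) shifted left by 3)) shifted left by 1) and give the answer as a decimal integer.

0xEC6F = 1110110001101111
→ shifted left by 2 (mod 2^16) → 1011000110111100 = 45500
60997 = 1110111001000101
→ OR → 1111111111111101 = 65533
→ shifted left by 3 (mod 2^16) → 1111111111101000 = 65512
→ shifted left by 1 (mod 2^16) → 1111111111010000 = 65488

65488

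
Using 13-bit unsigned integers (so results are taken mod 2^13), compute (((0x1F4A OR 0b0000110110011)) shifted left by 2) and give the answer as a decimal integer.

0x1F4A = 1111101001010
0b0000110110011 = 0000110110011
→ OR → 1111111111011 = 8187
→ shifted left by 2 (mod 2^13) → 1111111101100 = 8172

8172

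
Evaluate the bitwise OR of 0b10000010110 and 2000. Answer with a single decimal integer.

2006

a = 10000010110
2000 = 11111010000
 OR → 11111010110 = 2006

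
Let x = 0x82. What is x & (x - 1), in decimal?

128

x = 10000010 = 130
x - 1 = 10000001
AND   = 10000000 = 128
(x & (x - 1) clears the lowest set bit of x.)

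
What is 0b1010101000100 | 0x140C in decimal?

a = 1010101000100
0x140C = 1010000001100
 OR → 1010101001100 = 5452

5452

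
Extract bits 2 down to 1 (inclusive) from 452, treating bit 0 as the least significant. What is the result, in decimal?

2

v = 111000100
Shift right by 1: 11100010
Mask low 2 bits: 10 = 2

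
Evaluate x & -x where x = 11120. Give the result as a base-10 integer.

16

x = 10101101110000 = 11120
-x (two's complement) = …01010010010000
AND   = 00000000010000 = 16
(x & -x isolates the lowest set bit of x.)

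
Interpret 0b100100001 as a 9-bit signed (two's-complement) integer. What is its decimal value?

pattern = 100100001 (MSB is 1 ⇒ negative)
Invert: 011011110, add 1 → 011011111 = 223, so the value is -223.
(Equivalently: 289 - 2^9 = 289 - 512 = -223.)

-223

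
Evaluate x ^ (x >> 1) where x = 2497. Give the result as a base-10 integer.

3361

x = 100111000001 = 2497
x>>1 = 010011100000
XOR  = 110100100001 = 3361
(x ^ (x >> 1) gives the standard binary-reflected Gray code of x.)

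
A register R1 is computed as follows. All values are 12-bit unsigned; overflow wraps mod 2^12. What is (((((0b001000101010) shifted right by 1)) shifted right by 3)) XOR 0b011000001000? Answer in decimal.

0b001000101010 = 001000101010
→ shifted right by 1 → 000100010101 = 277
→ shifted right by 3 → 000000100010 = 34
0b011000001000 = 011000001000
→ XOR → 011000101010 = 1578

1578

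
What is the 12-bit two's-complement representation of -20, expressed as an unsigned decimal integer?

20 in 12 bits: 000000010100
Invert: 111111101011
Add 1:  111111101100 = 4076
(Check: 2^12 - 20 = 4096 - 20 = 4076.)

4076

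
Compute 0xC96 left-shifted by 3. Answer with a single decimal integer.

25776

0xC96 = 000110010010110
shift left by 3 → 110010010110000 = 25776
(equivalently, 3222 × 2^3 = 3222 × 8)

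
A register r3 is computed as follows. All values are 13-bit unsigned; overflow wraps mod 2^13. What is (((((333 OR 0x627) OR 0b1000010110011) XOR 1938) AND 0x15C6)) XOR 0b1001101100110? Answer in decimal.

802

333 = 0000101001101
0x627 = 0011000100111
→ OR → 0011101101111 = 1903
0b1000010110011 = 1000010110011
→ OR → 1011111111111 = 6143
1938 = 0011110010010
→ XOR → 1000001101101 = 4205
0x15C6 = 1010111000110
→ AND → 1000001000100 = 4164
0b1001101100110 = 1001101100110
→ XOR → 0001100100010 = 802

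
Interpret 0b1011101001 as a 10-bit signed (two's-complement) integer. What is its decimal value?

-279

pattern = 1011101001 (MSB is 1 ⇒ negative)
Invert: 0100010110, add 1 → 0100010111 = 279, so the value is -279.
(Equivalently: 745 - 2^10 = 745 - 1024 = -279.)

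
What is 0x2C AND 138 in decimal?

0x2C = 00101100
138 = 10001010
AND → 00001000 = 8

8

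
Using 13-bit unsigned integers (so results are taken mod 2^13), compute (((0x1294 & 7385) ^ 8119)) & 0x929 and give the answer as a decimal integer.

0x1294 = 1001010010100
7385 = 1110011011001
→ & → 1000010010000 = 4240
8119 = 1111110110111
→ ^ → 0111100100111 = 3879
0x929 = 0100100101001
→ & → 0100100100001 = 2337

2337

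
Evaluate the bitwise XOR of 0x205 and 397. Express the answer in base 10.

904

0x205 = 1000000101
397 = 0110001101
XOR → 1110001000 = 904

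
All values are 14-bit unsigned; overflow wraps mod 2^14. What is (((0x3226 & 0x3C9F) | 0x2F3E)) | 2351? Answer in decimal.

16191

0x3226 = 11001000100110
0x3C9F = 11110010011111
→ & → 11000000000110 = 12294
0x2F3E = 10111100111110
→ | → 11111100111110 = 16190
2351 = 00100100101111
→ | → 11111100111111 = 16191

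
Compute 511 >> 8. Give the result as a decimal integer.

511 = 111111111
shift right by 8 → 000000001 = 1
(equivalently, floor(511 / 256))

1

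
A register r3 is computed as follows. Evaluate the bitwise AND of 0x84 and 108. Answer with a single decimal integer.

0x84 = 10000100
108 = 01101100
AND → 00000100 = 4

4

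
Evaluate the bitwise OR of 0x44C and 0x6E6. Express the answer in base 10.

1774

0x44C = 10001001100
0x6E6 = 11011100110
 OR → 11011101110 = 1774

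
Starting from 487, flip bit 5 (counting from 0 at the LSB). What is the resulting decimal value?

x = 0111100111
bit 5 is currently 1; toggle it via x ^ (1 << 5) = x ^ 32
→ 0111000111 = 455

455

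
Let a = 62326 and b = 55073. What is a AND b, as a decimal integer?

54048

62326 = 1111001101110110
55073 = 1101011100100001
AND → 1101001100100000 = 54048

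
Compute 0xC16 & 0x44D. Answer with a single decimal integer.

0xC16 = 110000010110
0x44D = 010001001101
AND → 010000000100 = 1028

1028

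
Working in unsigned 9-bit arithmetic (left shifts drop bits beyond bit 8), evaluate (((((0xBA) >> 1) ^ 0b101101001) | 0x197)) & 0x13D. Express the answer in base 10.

309

0xBA = 010111010
→ >> 1 → 001011101 = 93
0b101101001 = 101101001
→ ^ → 100110100 = 308
0x197 = 110010111
→ | → 110110111 = 439
0x13D = 100111101
→ & → 100110101 = 309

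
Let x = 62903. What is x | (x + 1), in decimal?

62911

x = 1111010110110111 = 62903
x + 1 = 1111010110111000
OR    = 1111010110111111 = 62911
(x | (x + 1) sets the lowest cleared bit.)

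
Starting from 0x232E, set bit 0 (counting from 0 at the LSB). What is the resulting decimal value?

x = 10001100101110
bit 0 is currently 0; set it via x | (1 << 0) = x | 1
→ 10001100101111 = 9007

9007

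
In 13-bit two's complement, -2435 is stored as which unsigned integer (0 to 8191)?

5757

2435 in 13 bits: 0100110000011
Invert: 1011001111100
Add 1:  1011001111101 = 5757
(Check: 2^13 - 2435 = 8192 - 2435 = 5757.)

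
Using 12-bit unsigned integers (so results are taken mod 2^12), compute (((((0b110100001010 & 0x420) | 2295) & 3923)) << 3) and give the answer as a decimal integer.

0b110100001010 = 110100001010
0x420 = 010000100000
→ & → 010000000000 = 1024
2295 = 100011110111
→ | → 110011110111 = 3319
3923 = 111101010011
→ & → 110001010011 = 3155
→ << 3 (mod 2^12) → 001010011000 = 664

664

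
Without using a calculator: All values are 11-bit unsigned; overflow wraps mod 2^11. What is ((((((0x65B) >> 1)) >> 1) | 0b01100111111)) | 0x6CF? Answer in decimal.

0x65B = 11001011011
→ >> 1 → 01100101101 = 813
→ >> 1 → 00110010110 = 406
0b01100111111 = 01100111111
→ | → 01110111111 = 959
0x6CF = 11011001111
→ | → 11111111111 = 2047

2047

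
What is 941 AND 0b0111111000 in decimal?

424

941 = 1110101101
b = 0111111000
AND → 0110101000 = 424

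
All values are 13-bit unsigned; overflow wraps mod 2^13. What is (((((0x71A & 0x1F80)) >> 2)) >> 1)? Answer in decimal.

0x71A = 0011100011010
0x1F80 = 1111110000000
→ & → 0011100000000 = 1792
→ >> 2 → 0000111000000 = 448
→ >> 1 → 0000011100000 = 224

224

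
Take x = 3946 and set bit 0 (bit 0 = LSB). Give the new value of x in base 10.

x = 111101101010
bit 0 is currently 0; set it via x | (1 << 0) = x | 1
→ 111101101011 = 3947

3947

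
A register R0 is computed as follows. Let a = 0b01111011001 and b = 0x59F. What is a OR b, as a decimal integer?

a = 01111011001
0x59F = 10110011111
 OR → 11111011111 = 2015

2015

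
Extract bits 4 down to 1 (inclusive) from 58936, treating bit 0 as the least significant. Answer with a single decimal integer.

v = 1110011000111000
Shift right by 1: 111001100011100
Mask low 4 bits: 1100 = 12

12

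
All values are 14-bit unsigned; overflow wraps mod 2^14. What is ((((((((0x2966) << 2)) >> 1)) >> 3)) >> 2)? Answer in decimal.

150

0x2966 = 10100101100110
→ << 2 (mod 2^14) → 10010110011000 = 9624
→ >> 1 → 01001011001100 = 4812
→ >> 3 → 00001001011001 = 601
→ >> 2 → 00000010010110 = 150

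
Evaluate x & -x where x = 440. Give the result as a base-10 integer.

x = 110111000 = 440
-x (two's complement) = …001001000
AND   = 000001000 = 8
(x & -x isolates the lowest set bit of x.)

8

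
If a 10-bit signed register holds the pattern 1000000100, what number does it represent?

-508

pattern = 1000000100 (MSB is 1 ⇒ negative)
Invert: 0111111011, add 1 → 0111111100 = 508, so the value is -508.
(Equivalently: 516 - 2^10 = 516 - 1024 = -508.)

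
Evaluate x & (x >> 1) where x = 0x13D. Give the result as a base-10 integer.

x = 100111101 = 317
x>>1 = 010011110
AND  = 000011100 = 28
(x & (x >> 1) has a 1 wherever x has two consecutive 1 bits.)

28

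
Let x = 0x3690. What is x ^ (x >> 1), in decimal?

11736

x = 11011010010000 = 13968
x>>1 = 01101101001000
XOR  = 10110111011000 = 11736
(x ^ (x >> 1) gives the standard binary-reflected Gray code of x.)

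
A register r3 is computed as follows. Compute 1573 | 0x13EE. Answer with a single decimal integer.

6127

1573 = 0011000100101
0x13EE = 1001111101110
 OR → 1011111101111 = 6127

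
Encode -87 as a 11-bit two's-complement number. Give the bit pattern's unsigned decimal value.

87 in 11 bits: 00001010111
Invert: 11110101000
Add 1:  11110101001 = 1961
(Check: 2^11 - 87 = 2048 - 87 = 1961.)

1961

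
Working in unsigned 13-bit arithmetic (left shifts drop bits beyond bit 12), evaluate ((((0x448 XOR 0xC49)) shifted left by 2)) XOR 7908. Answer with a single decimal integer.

7904

0x448 = 0010001001000
0xC49 = 0110001001001
→ XOR → 0100000000001 = 2049
→ shifted left by 2 (mod 2^13) → 0000000000100 = 4
7908 = 1111011100100
→ XOR → 1111011100000 = 7904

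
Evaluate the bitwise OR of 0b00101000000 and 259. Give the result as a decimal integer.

a = 101000000
259 = 100000011
 OR → 101000011 = 323

323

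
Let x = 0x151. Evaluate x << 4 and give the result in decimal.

5392

0x151 = 0000101010001
shift left by 4 → 1010100010000 = 5392
(equivalently, 337 × 2^4 = 337 × 16)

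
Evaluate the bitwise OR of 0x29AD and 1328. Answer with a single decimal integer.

11709

0x29AD = 10100110101101
1328 = 00010100110000
 OR → 10110110111101 = 11709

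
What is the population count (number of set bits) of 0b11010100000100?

5

n = 11010100000100
Count the 1s: 1 + 1 + 1 + 1 + 1 = 5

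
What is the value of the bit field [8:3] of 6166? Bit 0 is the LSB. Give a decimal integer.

v = 01100000010110
Shift right by 3: 01100000010
Mask low 6 bits: 000010 = 2

2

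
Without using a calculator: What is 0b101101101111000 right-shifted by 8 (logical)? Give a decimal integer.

91

x = 101101101111000
shift right by 8 → 000000001011011 = 91
(equivalently, floor(23416 / 256))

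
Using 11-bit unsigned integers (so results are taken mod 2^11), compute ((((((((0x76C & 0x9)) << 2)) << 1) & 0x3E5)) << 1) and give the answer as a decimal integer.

0x76C = 11101101100
0x9 = 00000001001
→ & → 00000001000 = 8
→ << 2 (mod 2^11) → 00000100000 = 32
→ << 1 (mod 2^11) → 00001000000 = 64
0x3E5 = 01111100101
→ & → 00001000000 = 64
→ << 1 (mod 2^11) → 00010000000 = 128

128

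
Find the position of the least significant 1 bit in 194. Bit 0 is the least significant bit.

1

194 = 11000010
Trailing zeros: 1, so the lowest set bit is bit 1 (value 2).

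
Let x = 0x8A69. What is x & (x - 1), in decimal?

x = 1000101001101001 = 35433
x - 1 = 1000101001101000
AND   = 1000101001101000 = 35432
(x & (x - 1) clears the lowest set bit of x.)

35432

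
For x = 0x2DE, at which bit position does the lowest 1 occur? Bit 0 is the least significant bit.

0x2DE = 1011011110
Trailing zeros: 1, so the lowest set bit is bit 1 (value 2).

1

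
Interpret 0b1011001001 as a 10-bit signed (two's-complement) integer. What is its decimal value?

pattern = 1011001001 (MSB is 1 ⇒ negative)
Invert: 0100110110, add 1 → 0100110111 = 311, so the value is -311.
(Equivalently: 713 - 2^10 = 713 - 1024 = -311.)

-311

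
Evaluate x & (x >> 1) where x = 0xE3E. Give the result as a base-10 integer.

1566

x = 111000111110 = 3646
x>>1 = 011100011111
AND  = 011000011110 = 1566
(x & (x >> 1) has a 1 wherever x has two consecutive 1 bits.)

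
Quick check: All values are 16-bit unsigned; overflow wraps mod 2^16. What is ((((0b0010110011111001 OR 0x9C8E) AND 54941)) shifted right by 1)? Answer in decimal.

0b0010110011111001 = 0010110011111001
0x9C8E = 1001110010001110
→ OR → 1011110011111111 = 48383
54941 = 1101011010011101
→ AND → 1001010010011101 = 38045
→ shifted right by 1 → 0100101001001110 = 19022

19022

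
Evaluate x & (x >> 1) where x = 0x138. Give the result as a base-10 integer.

x = 100111000 = 312
x>>1 = 010011100
AND  = 000011000 = 24
(x & (x >> 1) has a 1 wherever x has two consecutive 1 bits.)

24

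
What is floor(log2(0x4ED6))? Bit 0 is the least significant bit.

0x4ED6 = 100111011010110
The topmost 1 is at position 14 (since 2^14 = 16384 ≤ 20182 < 32768).

14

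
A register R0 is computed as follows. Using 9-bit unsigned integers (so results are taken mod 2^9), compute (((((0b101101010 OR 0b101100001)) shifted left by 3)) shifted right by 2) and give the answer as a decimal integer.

0b101101010 = 101101010
0b101100001 = 101100001
→ OR → 101101011 = 363
→ shifted left by 3 (mod 2^9) → 101011000 = 344
→ shifted right by 2 → 001010110 = 86

86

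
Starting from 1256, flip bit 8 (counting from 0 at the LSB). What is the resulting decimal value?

x = 10011101000
bit 8 is currently 0; toggle it via x ^ (1 << 8) = x ^ 256
→ 10111101000 = 1512

1512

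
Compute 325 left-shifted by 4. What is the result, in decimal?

5200

325 = 0000101000101
shift left by 4 → 1010001010000 = 5200
(equivalently, 325 × 2^4 = 325 × 16)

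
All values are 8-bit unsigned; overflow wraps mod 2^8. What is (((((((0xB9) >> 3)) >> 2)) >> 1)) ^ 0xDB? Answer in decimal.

0xB9 = 10111001
→ >> 3 → 00010111 = 23
→ >> 2 → 00000101 = 5
→ >> 1 → 00000010 = 2
0xDB = 11011011
→ ^ → 11011001 = 217

217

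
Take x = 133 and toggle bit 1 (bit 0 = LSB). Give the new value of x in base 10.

x = 0010000101
bit 1 is currently 0; toggle it via x ^ (1 << 1) = x ^ 2
→ 0010000111 = 135

135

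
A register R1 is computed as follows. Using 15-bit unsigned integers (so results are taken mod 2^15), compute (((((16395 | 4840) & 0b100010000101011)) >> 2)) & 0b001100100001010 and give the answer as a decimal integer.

4106

16395 = 100000000001011
4840 = 001001011101000
→ | → 101001011101011 = 21227
0b100010000101011 = 100010000101011
→ & → 100000000101011 = 16427
→ >> 2 → 001000000001010 = 4106
0b001100100001010 = 001100100001010
→ & → 001000000001010 = 4106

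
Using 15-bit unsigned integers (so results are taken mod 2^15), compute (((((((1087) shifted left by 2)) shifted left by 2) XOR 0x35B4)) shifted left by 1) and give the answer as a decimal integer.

1087 = 000010000111111
→ shifted left by 2 (mod 2^15) → 001000011111100 = 4348
→ shifted left by 2 (mod 2^15) → 100001111110000 = 17392
0x35B4 = 011010110110100
→ XOR → 111011001000100 = 30276
→ shifted left by 1 (mod 2^15) → 110110010001000 = 27784

27784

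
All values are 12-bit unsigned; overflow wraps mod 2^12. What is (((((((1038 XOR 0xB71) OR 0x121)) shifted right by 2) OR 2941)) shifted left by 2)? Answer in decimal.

4092

1038 = 010000001110
0xB71 = 101101110001
→ XOR → 111101111111 = 3967
0x121 = 000100100001
→ OR → 111101111111 = 3967
→ shifted right by 2 → 001111011111 = 991
2941 = 101101111101
→ OR → 101111111111 = 3071
→ shifted left by 2 (mod 2^12) → 111111111100 = 4092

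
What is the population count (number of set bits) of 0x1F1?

6

0x1F1 = 111110001
Count the 1s: 1 + 1 + 1 + 1 + 1 + 1 = 6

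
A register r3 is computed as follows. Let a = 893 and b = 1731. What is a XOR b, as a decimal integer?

893 = 01101111101
1731 = 11011000011
XOR → 10110111110 = 1470

1470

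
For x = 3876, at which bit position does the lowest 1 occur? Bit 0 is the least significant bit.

3876 = 111100100100
Trailing zeros: 2, so the lowest set bit is bit 2 (value 4).

2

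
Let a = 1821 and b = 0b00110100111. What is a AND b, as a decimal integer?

1821 = 11100011101
b = 00110100111
AND → 00100000101 = 261

261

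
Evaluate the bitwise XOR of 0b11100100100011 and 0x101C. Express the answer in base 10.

10559

a = 11100100100011
0x101C = 01000000011100
XOR → 10100100111111 = 10559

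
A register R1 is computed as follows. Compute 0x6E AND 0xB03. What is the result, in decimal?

0x6E = 000001101110
0xB03 = 101100000011
AND → 000000000010 = 2

2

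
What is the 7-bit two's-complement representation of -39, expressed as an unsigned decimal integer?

39 in 7 bits: 0100111
Invert: 1011000
Add 1:  1011001 = 89
(Check: 2^7 - 39 = 128 - 39 = 89.)

89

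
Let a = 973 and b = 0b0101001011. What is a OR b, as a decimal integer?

975

973 = 1111001101
b = 0101001011
 OR → 1111001111 = 975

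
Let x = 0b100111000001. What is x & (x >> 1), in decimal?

192

x = 100111000001 = 2497
x>>1 = 010011100000
AND  = 000011000000 = 192
(x & (x >> 1) has a 1 wherever x has two consecutive 1 bits.)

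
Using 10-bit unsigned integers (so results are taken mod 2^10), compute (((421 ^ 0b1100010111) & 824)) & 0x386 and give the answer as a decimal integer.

512

421 = 0110100101
0b1100010111 = 1100010111
→ ^ → 1010110010 = 690
824 = 1100111000
→ & → 1000110000 = 560
0x386 = 1110000110
→ & → 1000000000 = 512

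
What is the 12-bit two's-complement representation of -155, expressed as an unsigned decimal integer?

155 in 12 bits: 000010011011
Invert: 111101100100
Add 1:  111101100101 = 3941
(Check: 2^12 - 155 = 4096 - 155 = 3941.)

3941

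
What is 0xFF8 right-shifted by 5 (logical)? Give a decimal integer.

0xFF8 = 111111111000
shift right by 5 → 000001111111 = 127
(equivalently, floor(4088 / 32))

127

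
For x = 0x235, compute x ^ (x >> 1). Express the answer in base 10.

815

x = 1000110101 = 565
x>>1 = 0100011010
XOR  = 1100101111 = 815
(x ^ (x >> 1) gives the standard binary-reflected Gray code of x.)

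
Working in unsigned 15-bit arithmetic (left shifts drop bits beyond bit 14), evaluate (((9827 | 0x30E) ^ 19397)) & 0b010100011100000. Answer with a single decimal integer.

10400

9827 = 010011001100011
0x30E = 000001100001110
→ | → 010011101101111 = 10095
19397 = 100101111000101
→ ^ → 110110010101010 = 27818
0b010100011100000 = 010100011100000
→ & → 010100010100000 = 10400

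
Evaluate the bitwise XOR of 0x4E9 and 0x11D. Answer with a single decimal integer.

1524

0x4E9 = 10011101001
0x11D = 00100011101
XOR → 10111110100 = 1524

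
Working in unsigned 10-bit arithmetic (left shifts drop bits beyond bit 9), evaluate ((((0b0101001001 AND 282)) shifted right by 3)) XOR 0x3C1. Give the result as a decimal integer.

992

0b0101001001 = 0101001001
282 = 0100011010
→ AND → 0100001000 = 264
→ shifted right by 3 → 0000100001 = 33
0x3C1 = 1111000001
→ XOR → 1111100000 = 992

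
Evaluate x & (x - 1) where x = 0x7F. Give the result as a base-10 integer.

126

x = 1111111 = 127
x - 1 = 1111110
AND   = 1111110 = 126
(x & (x - 1) clears the lowest set bit of x.)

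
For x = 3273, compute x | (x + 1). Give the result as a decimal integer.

x = 110011001001 = 3273
x + 1 = 110011001010
OR    = 110011001011 = 3275
(x | (x + 1) sets the lowest cleared bit.)

3275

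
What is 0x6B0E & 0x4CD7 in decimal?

0x6B0E = 110101100001110
0x4CD7 = 100110011010111
AND → 100100000000110 = 18438

18438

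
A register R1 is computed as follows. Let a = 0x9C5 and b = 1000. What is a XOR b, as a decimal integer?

0x9C5 = 100111000101
1000 = 001111101000
XOR → 101000101101 = 2605

2605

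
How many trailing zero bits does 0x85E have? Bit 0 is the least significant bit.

0x85E = 100001011110
Trailing zeros: 1, so the lowest set bit is bit 1 (value 2).

1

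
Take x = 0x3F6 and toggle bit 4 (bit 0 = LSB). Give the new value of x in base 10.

x = 1111110110
bit 4 is currently 1; toggle it via x ^ (1 << 4) = x ^ 16
→ 1111100110 = 998

998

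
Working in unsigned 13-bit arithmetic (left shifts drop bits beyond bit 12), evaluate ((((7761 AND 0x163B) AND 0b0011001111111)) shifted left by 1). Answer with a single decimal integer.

3106

7761 = 1111001010001
0x163B = 1011000111011
→ AND → 1011000010001 = 5649
0b0011001111111 = 0011001111111
→ AND → 0011000010001 = 1553
→ shifted left by 1 (mod 2^13) → 0110000100010 = 3106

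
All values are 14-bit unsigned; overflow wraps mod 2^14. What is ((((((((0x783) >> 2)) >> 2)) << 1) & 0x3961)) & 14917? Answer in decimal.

64

0x783 = 00011110000011
→ >> 2 → 00000111100000 = 480
→ >> 2 → 00000001111000 = 120
→ << 1 (mod 2^14) → 00000011110000 = 240
0x3961 = 11100101100001
→ & → 00000001100000 = 96
14917 = 11101001000101
→ & → 00000001000000 = 64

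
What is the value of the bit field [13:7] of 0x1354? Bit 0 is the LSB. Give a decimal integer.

v = 01001101010100
Shift right by 7: 0100110
Mask low 7 bits: 0100110 = 38

38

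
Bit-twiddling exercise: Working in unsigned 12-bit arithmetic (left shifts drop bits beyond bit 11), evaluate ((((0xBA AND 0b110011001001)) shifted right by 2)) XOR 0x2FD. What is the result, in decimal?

735

0xBA = 000010111010
0b110011001001 = 110011001001
→ AND → 000010001000 = 136
→ shifted right by 2 → 000000100010 = 34
0x2FD = 001011111101
→ XOR → 001011011111 = 735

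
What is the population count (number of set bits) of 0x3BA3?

0x3BA3 = 11101110100011
Count the 1s: 1 + 1 + 1 + 1 + 1 + 1 + 1 + 1 + 1 = 9

9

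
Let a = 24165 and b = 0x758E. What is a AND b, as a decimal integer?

21508

24165 = 101111001100101
0x758E = 111010110001110
AND → 101010000000100 = 21508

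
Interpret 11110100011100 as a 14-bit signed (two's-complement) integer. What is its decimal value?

-740

pattern = 11110100011100 (MSB is 1 ⇒ negative)
Invert: 00001011100011, add 1 → 00001011100100 = 740, so the value is -740.
(Equivalently: 15644 - 2^14 = 15644 - 16384 = -740.)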